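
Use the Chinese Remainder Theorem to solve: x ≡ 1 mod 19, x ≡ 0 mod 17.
M = 19 × 17 = 323. M₁ = 17, y₁ ≡ 9 mod 19. M₂ = 19, y₂ ≡ 9 mod 17. x = 1×17×9 + 0×19×9 ≡ 153 mod 323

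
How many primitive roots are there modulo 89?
There are φ(89-1) = φ(88) = 40 primitive roots modulo 89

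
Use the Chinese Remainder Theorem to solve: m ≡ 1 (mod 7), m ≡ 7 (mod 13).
M = 7 × 13 = 91. M₁ = 13, y₁ ≡ 6 (mod 7). M₂ = 7, y₂ ≡ 2 (mod 13). m = 1×13×6 + 7×7×2 ≡ 85 (mod 91)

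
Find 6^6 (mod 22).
By repeated squaring (mod 22): 6^{1}≡6, 6^{2}≡14, 6^{4}≡20. Then 6^{6} = 6^{4+2} ≡ 20 × 14 ≡ 16 (mod 22)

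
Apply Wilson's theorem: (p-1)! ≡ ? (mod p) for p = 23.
By Wilson's theorem, (22)! ≡ -1 ≡ 22 (mod 23)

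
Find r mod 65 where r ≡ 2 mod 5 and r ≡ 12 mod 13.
M = 5 × 13 = 65. M₁ = 13, y₁ ≡ 2 mod 5. M₂ = 5, y₂ ≡ 8 mod 13. r = 2×13×2 + 12×5×8 ≡ 12 mod 65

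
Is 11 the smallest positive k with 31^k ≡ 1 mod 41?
Powers of 31 mod 41: 31^1≡31, 31^2≡18, 31^3≡25, 31^4≡37, 31^5≡40, 31^6≡10, 31^7≡23, 31^8≡16, 31^9≡4, 31^10≡1. Already 31^10≡1, so the order is 10 < 11. No, the actual order is 10.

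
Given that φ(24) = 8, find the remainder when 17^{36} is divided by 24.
By Euler: 17^{8} ≡ 1 (mod 24) since gcd(17, 24) = 1. 36 = 4×8 + 4. So 17^{36} ≡ 17^{4} ≡ 1 (mod 24)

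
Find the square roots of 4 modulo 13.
The square roots of 4 mod 13 are 11 and 2. Verify: 11² = 121 ≡ 4 (mod 13)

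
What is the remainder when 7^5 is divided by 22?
By repeated squaring mod 22: 7^{1}≡7, 7^{2}≡5, 7^{4}≡3. Then 7^{5} = 7^{4+1} ≡ 3 × 7 ≡ 21 mod 22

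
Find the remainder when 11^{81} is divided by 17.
By Fermat: 11^{16} ≡ 1 (mod 17). 81 = 5×16 + 1. So 11^{81} ≡ 11^{1} ≡ 11 (mod 17)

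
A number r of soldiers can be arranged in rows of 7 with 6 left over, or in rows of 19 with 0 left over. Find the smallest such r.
M = 7 × 19 = 133. M₁ = 19, y₁ ≡ 3 (mod 7). M₂ = 7, y₂ ≡ 11 (mod 19). r = 6×19×3 + 0×7×11 ≡ 76 (mod 133)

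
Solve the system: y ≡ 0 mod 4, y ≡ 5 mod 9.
M = 4 × 9 = 36. M₁ = 9, y₁ ≡ 1 mod 4. M₂ = 4, y₂ ≡ 7 mod 9. y = 0×9×1 + 5×4×7 ≡ 32 mod 36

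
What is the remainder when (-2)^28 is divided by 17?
Using Fermat: (-2)^{16} ≡ 1 (mod 17). 28 ≡ 12 (mod 16). So (-2)^{28} ≡ (-2)^{12} ≡ 16 (mod 17)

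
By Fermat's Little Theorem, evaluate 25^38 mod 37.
By Fermat: 25^{36} ≡ 1 mod 37. So 25^{38} = 25^{36} · 25^{2} ≡ 25^{2} ≡ 33 mod 37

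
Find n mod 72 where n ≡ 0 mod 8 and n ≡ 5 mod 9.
M = 8 × 9 = 72. M₁ = 9, y₁ ≡ 1 mod 8. M₂ = 8, y₂ ≡ 8 mod 9. n = 0×9×1 + 5×8×8 ≡ 32 mod 72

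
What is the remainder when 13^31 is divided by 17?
Using Fermat: 13^{16} ≡ 1 mod 17. 31 ≡ 15 mod 16. So 13^{31} ≡ 13^{15} ≡ 4 mod 17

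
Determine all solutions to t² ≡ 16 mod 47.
The square roots of 16 mod 47 are 4 and 43. Verify: 4² = 16 ≡ 16 mod 47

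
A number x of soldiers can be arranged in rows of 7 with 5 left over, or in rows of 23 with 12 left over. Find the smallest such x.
M = 7 × 23 = 161. M₁ = 23, y₁ ≡ 4 (mod 7). M₂ = 7, y₂ ≡ 10 (mod 23). x = 5×23×4 + 12×7×10 ≡ 12 (mod 161)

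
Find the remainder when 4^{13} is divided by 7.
By Fermat: 4^{6} ≡ 1 (mod 7). 13 = 2×6 + 1. So 4^{13} ≡ 4^{1} ≡ 4 (mod 7)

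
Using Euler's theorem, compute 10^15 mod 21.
By Euler: 10^{12} ≡ 1 (mod 21) since gcd(10, 21) = 1. 15 = 1×12 + 3. So 10^{15} ≡ 10^{3} ≡ 13 (mod 21)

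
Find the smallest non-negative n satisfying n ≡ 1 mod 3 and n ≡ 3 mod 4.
M = 3 × 4 = 12. M₁ = 4, y₁ ≡ 1 mod 3. M₂ = 3, y₂ ≡ 3 mod 4. n = 1×4×1 + 3×3×3 ≡ 7 mod 12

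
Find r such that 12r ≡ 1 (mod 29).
Since 29 is prime, by Fermat 12^(-1) ≡ 12^{27} ≡ 17 (mod 29). Verify: 12 × 17 = 204 ≡ 1 (mod 29)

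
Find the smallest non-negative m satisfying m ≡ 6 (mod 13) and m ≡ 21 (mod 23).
M = 13 × 23 = 299. M₁ = 23, y₁ ≡ 4 (mod 13). M₂ = 13, y₂ ≡ 16 (mod 23). m = 6×23×4 + 21×13×16 ≡ 136 (mod 299)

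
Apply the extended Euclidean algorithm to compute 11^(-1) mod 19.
Extended GCD: 11(7) + 19(-4) = 1. So 11^(-1) ≡ 7 (mod 19). Verify: 11 × 7 = 77 ≡ 1 (mod 19)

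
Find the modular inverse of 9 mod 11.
Since 11 is prime, by Fermat 9^(-1) ≡ 9^{9} ≡ 5 mod 11. Verify: 9 × 5 = 45 ≡ 1 mod 11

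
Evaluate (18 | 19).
(18/19) = 18^{9} mod 19 = -1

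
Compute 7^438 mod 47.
Using Fermat: 7^{46} ≡ 1 mod 47. 438 ≡ 24 mod 46. So 7^{438} ≡ 7^{24} ≡ 7 mod 47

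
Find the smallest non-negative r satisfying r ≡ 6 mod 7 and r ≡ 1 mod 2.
M = 7 × 2 = 14. M₁ = 2, y₁ ≡ 4 mod 7. M₂ = 7, y₂ ≡ 1 mod 2. r = 6×2×4 + 1×7×1 ≡ 13 mod 14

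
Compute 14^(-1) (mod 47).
Since 47 is prime, by Fermat 14^(-1) ≡ 14^{45} ≡ 37 (mod 47). Verify: 14 × 37 = 518 ≡ 1 (mod 47)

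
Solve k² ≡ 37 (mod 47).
The square roots of 37 mod 47 are 32 and 15. Verify: 32² = 1024 ≡ 37 (mod 47)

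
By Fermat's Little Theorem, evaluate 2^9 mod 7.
By Fermat: 2^{6} ≡ 1 (mod 7). So 2^{9} = 2^{6} · 2^{3} ≡ 2^{3} ≡ 1 (mod 7)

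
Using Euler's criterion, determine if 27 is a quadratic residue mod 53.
By Euler's criterion: 27^{26} ≡ 52 (mod 53). Since this equals -1 (≡ 52), 27 is not a QR.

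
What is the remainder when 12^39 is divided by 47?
By repeated squaring (mod 47): 12^{1}≡12, 12^{2}≡3, 12^{4}≡9, 12^{8}≡34, 12^{16}≡28, 12^{32}≡32. Then 12^{39} = 12^{32+4+2+1} ≡ 32 × 9 × 3 × 12 ≡ 28 (mod 47)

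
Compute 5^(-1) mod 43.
Since 43 is prime, by Fermat 5^(-1) ≡ 5^{41} ≡ 26 mod 43. Verify: 5 × 26 = 130 ≡ 1 mod 43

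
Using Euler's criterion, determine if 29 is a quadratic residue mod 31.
By Euler's criterion: 29^{15} ≡ 30 mod 31. Since this equals -1 (≡ 30), 29 is not a QR.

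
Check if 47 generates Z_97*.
47^{8} ≡ 1 (mod 97) and 8 < 96, so ord_97(47) = 8 ≠ 96 and 47 is not a primitive root.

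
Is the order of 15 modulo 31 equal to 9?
Powers of 15 mod 31: 15^1≡15, 15^2≡8, 15^3≡27, 15^4≡2, 15^5≡30, 15^6≡16, 15^7≡23, 15^8≡4, 15^9≡29, 15^10≡1. 15^9≡29≢1, so ord ≠ 9. No, the actual order is 10.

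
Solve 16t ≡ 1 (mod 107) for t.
Since 107 is prime, by Fermat 16^(-1) ≡ 16^{105} ≡ 87 (mod 107). Verify: 16 × 87 = 1392 ≡ 1 (mod 107)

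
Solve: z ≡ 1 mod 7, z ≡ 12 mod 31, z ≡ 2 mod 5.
M = 7 × 31 × 5 = 1085. M₁ = 155, y₁ ≡ 1 mod 7. M₂ = 35, y₂ ≡ 8 mod 31. M₃ = 217, y₃ ≡ 3 mod 5. z = 1×155×1 + 12×35×8 + 2×217×3 ≡ 477 mod 1085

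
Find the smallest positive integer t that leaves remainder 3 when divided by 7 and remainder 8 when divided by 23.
M = 7 × 23 = 161. M₁ = 23, y₁ ≡ 4 (mod 7). M₂ = 7, y₂ ≡ 10 (mod 23). t = 3×23×4 + 8×7×10 ≡ 31 (mod 161)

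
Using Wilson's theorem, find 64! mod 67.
(66)! = (64)! × (65) × (66) ≡ -1 (mod 67). So (64)! ≡ -1 × [(66)(65)]^(-1) ≡ 33 (mod 67)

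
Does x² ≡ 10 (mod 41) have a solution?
By Euler's criterion: 10^{20} ≡ 1 (mod 41). Since this equals 1, 10 is a QR.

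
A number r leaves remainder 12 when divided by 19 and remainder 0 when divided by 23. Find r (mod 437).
M = 19 × 23 = 437. M₁ = 23, y₁ ≡ 5 (mod 19). M₂ = 19, y₂ ≡ 17 (mod 23). r = 12×23×5 + 0×19×17 ≡ 69 (mod 437)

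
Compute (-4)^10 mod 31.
By repeated squaring mod 31: (-4)^{1}≡27, (-4)^{2}≡16, (-4)^{4}≡8, (-4)^{8}≡2. Then (-4)^{10} = (-4)^{8+2} ≡ 2 × 16 ≡ 1 mod 31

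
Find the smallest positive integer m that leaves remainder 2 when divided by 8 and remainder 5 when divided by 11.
M = 8 × 11 = 88. M₁ = 11, y₁ ≡ 3 (mod 8). M₂ = 8, y₂ ≡ 7 (mod 11). m = 2×11×3 + 5×8×7 ≡ 82 (mod 88)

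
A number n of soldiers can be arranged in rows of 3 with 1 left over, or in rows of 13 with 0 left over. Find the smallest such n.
M = 3 × 13 = 39. M₁ = 13, y₁ ≡ 1 (mod 3). M₂ = 3, y₂ ≡ 9 (mod 13). n = 1×13×1 + 0×3×9 ≡ 13 (mod 39)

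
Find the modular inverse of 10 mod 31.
Since 31 is prime, by Fermat 10^(-1) ≡ 10^{29} ≡ 28 (mod 31). Verify: 10 × 28 = 280 ≡ 1 (mod 31)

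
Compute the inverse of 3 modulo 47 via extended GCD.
Extended GCD: 3(16) + 47(-1) = 1. So 3^(-1) ≡ 16 (mod 47). Verify: 3 × 16 = 48 ≡ 1 (mod 47)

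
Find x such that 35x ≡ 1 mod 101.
Since 101 is prime, by Fermat 35^(-1) ≡ 35^{99} ≡ 26 mod 101. Verify: 35 × 26 = 910 ≡ 1 mod 101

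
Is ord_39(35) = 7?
Powers of 35 mod 39: 35^1≡35, 35^2≡16, 35^3≡14, 35^4≡22, 35^5≡29, 35^6≡1. Already 35^6≡1, so the order is 6 < 7. No, the actual order is 6.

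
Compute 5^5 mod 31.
By repeated squaring (mod 31): 5^{1}≡5, 5^{2}≡25, 5^{4}≡5. Then 5^{5} = 5^{4+1} ≡ 5 × 5 ≡ 25 (mod 31)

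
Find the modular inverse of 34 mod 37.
Since 37 is prime, by Fermat 34^(-1) ≡ 34^{35} ≡ 12 (mod 37). Verify: 34 × 12 = 408 ≡ 1 (mod 37)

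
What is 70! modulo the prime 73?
(72)! = (70)! × (71) × (72) ≡ -1 mod 73. So (70)! ≡ -1 × [(72)(71)]^(-1) ≡ 36 mod 73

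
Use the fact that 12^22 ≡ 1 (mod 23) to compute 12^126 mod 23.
By Fermat: 12^{22} ≡ 1 (mod 23). 126 = 5×22 + 16. So 12^{126} ≡ 12^{16} ≡ 18 (mod 23)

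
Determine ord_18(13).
Powers of 13 mod 18: 13^1≡13, 13^2≡7, 13^3≡1. So the order of 13 is 3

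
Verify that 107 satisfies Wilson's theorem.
(106)! mod 107 = 106. Since this equals -1 mod 107, Wilson confirms 107 is prime.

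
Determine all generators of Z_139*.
There are φ(138) = 44 primitive roots mod 139: {2, 3, 12, 15, 17, 18, 19, 21, 22, 26, 32, 40, 50, 53, 56, 58, 61, 68, 70, 72, 73, 85, 88, 90, 92, 93, 98, 101, 102, 104, 108, 109, 110, 111, 114, 115, 119, 123, 126, 128, 130, 132, 134, 135}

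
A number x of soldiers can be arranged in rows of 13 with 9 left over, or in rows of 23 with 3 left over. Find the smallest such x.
M = 13 × 23 = 299. M₁ = 23, y₁ ≡ 4 mod 13. M₂ = 13, y₂ ≡ 16 mod 23. x = 9×23×4 + 3×13×16 ≡ 256 mod 299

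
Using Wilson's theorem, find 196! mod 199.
(198)! = (196)! × (197) × (198) ≡ -1 (mod 199). So (196)! ≡ -1 × [(198)(197)]^(-1) ≡ 99 (mod 199)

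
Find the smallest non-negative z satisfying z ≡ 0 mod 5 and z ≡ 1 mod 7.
M = 5 × 7 = 35. M₁ = 7, y₁ ≡ 3 mod 5. M₂ = 5, y₂ ≡ 3 mod 7. z = 0×7×3 + 1×5×3 ≡ 15 mod 35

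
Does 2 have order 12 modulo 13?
ord_13(2) divides 12. For each prime q|12: 2^{6}≡12, 2^{4}≡3, none ≡ 1. So 2 has order 12 and is a primitive root mod 13.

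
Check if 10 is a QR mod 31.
By Euler's criterion: 10^{15} ≡ 1 (mod 31). Since this equals 1, 10 is a QR.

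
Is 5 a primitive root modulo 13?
5^{4} ≡ 1 mod 13 and 4 < 12, so ord_13(5) = 4 ≠ 12 and 5 is not a primitive root.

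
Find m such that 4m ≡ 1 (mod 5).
Since 5 is prime, by Fermat 4^(-1) ≡ 4^{3} ≡ 4 (mod 5). Verify: 4 × 4 = 16 ≡ 1 (mod 5)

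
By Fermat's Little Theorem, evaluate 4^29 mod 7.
By Fermat: 4^{6} ≡ 1 (mod 7). 29 = 4×6 + 5. So 4^{29} ≡ 4^{5} ≡ 2 (mod 7)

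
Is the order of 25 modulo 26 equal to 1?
Powers of 25 mod 26: 25^1≡25, 25^2≡1. 25^1≡25≢1, so ord ≠ 1. No, the actual order is 2.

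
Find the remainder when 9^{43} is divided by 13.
By Fermat: 9^{12} ≡ 1 mod 13. 43 = 3×12 + 7. So 9^{43} ≡ 9^{7} ≡ 9 mod 13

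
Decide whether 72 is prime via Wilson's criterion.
(71)! mod 72 = 0. Since 0 ≢ -1 (mod 72), 72 is not prime.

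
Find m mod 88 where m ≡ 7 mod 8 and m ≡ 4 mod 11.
M = 8 × 11 = 88. M₁ = 11, y₁ ≡ 3 mod 8. M₂ = 8, y₂ ≡ 7 mod 11. m = 7×11×3 + 4×8×7 ≡ 15 mod 88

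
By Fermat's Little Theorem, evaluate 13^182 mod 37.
By Fermat: 13^{36} ≡ 1 mod 37. 182 ≡ 2 mod 36. So 13^{182} ≡ 13^{2} ≡ 21 mod 37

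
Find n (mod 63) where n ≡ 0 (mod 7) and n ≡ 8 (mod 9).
M = 7 × 9 = 63. M₁ = 9, y₁ ≡ 4 (mod 7). M₂ = 7, y₂ ≡ 4 (mod 9). n = 0×9×4 + 8×7×4 ≡ 35 (mod 63)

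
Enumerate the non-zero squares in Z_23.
Squares in Z_23*: {1, 2, 3, 4, 6, 8, 9, 12, 13, 16, 18}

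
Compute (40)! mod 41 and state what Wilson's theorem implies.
(40)! mod 41 = 40. Since this equals -1 (mod 41), Wilson confirms 41 is prime.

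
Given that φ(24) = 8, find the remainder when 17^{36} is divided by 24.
By Euler: 17^{8} ≡ 1 mod 24 since gcd(17, 24) = 1. 36 = 4×8 + 4. So 17^{36} ≡ 17^{4} ≡ 1 mod 24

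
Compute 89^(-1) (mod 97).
Since 97 is prime, by Fermat 89^(-1) ≡ 89^{95} ≡ 12 (mod 97). Verify: 89 × 12 = 1068 ≡ 1 (mod 97)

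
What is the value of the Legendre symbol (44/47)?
(44/47) = 44^{23} mod 47 = -1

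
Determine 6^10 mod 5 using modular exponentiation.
Using Fermat: 6^{4} ≡ 1 (mod 5). 10 ≡ 2 (mod 4). So 6^{10} ≡ 6^{2} ≡ 1 (mod 5)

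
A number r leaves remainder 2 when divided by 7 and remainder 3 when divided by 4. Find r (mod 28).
M = 7 × 4 = 28. M₁ = 4, y₁ ≡ 2 (mod 7). M₂ = 7, y₂ ≡ 3 (mod 4). r = 2×4×2 + 3×7×3 ≡ 23 (mod 28)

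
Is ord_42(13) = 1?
Powers of 13 mod 42: 13^1≡13, 13^2≡1. 13^1≡13≢1, so ord ≠ 1. No, the actual order is 2.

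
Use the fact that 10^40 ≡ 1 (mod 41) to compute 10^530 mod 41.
By Fermat: 10^{40} ≡ 1 (mod 41). 530 ≡ 10 (mod 40). So 10^{530} ≡ 10^{10} ≡ 1 (mod 41)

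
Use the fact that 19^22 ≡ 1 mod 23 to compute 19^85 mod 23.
By Fermat: 19^{22} ≡ 1 mod 23. 85 = 3×22 + 19. So 19^{85} ≡ 19^{19} ≡ 14 mod 23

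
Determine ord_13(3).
Powers of 3 mod 13: 3^1≡3, 3^2≡9, 3^3≡1. Order = 3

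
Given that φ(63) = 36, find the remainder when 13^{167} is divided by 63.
By Euler: 13^{36} ≡ 1 mod 63 since gcd(13, 63) = 1. 167 = 4×36 + 23. So 13^{167} ≡ 13^{23} ≡ 34 mod 63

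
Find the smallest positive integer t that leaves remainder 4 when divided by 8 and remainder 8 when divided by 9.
M = 8 × 9 = 72. M₁ = 9, y₁ ≡ 1 (mod 8). M₂ = 8, y₂ ≡ 8 (mod 9). t = 4×9×1 + 8×8×8 ≡ 44 (mod 72)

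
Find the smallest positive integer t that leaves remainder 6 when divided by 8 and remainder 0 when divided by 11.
M = 8 × 11 = 88. M₁ = 11, y₁ ≡ 3 (mod 8). M₂ = 8, y₂ ≡ 7 (mod 11). t = 6×11×3 + 0×8×7 ≡ 22 (mod 88)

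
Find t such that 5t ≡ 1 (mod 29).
Since 29 is prime, by Fermat 5^(-1) ≡ 5^{27} ≡ 6 (mod 29). Verify: 5 × 6 = 30 ≡ 1 (mod 29)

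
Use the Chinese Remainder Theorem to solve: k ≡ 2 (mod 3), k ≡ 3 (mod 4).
M = 3 × 4 = 12. M₁ = 4, y₁ ≡ 1 (mod 3). M₂ = 3, y₂ ≡ 3 (mod 4). k = 2×4×1 + 3×3×3 ≡ 11 (mod 12)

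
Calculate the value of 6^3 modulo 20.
6^{3} = 216 ≡ 16 (mod 20)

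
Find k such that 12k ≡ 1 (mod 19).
Since 19 is prime, by Fermat 12^(-1) ≡ 12^{17} ≡ 8 (mod 19). Verify: 12 × 8 = 96 ≡ 1 (mod 19)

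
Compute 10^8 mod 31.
By repeated squaring (mod 31): 10^{1}≡10, 10^{2}≡7, 10^{4}≡18, 10^{8}≡14. So 10^{8} ≡ 14 (mod 31)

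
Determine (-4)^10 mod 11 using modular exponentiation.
Using Fermat: (-4)^{10} ≡ 1 mod 11. 10 ≡ 0 mod 10. So (-4)^{10} ≡ (-4)^{0} ≡ 1 mod 11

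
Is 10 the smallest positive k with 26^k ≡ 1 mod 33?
Powers of 26 mod 33: 26^1≡26, 26^2≡16, 26^3≡20, 26^4≡25, 26^5≡23, 26^6≡4, 26^7≡5, 26^8≡31, 26^9≡14, 26^10≡1. First k with 26^k≡1 is k=10. Yes, ord_33(26) = 10.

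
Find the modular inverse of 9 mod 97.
Since 97 is prime, by Fermat 9^(-1) ≡ 9^{95} ≡ 54 (mod 97). Verify: 9 × 54 = 486 ≡ 1 (mod 97)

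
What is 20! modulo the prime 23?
(22)! = (20)! × (21) × (22) ≡ -1 (mod 23). So (20)! ≡ -1 × [(22)(21)]^(-1) ≡ 11 (mod 23)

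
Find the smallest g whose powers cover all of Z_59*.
g = 2. Powers: [2, 4, 8, 16, 32, 5, 10, 20, 40, 21, ...] generates all 58 non-zero residues.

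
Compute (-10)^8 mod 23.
By repeated squaring mod 23: (-10)^{1}≡13, (-10)^{2}≡8, (-10)^{4}≡18, (-10)^{8}≡2. So (-10)^{8} ≡ 2 mod 23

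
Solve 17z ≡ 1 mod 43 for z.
Since 43 is prime, by Fermat 17^(-1) ≡ 17^{41} ≡ 38 mod 43. Verify: 17 × 38 = 646 ≡ 1 mod 43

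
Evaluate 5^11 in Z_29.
By repeated squaring (mod 29): 5^{1}≡5, 5^{2}≡25, 5^{4}≡16, 5^{8}≡24. Then 5^{11} = 5^{8+2+1} ≡ 24 × 25 × 5 ≡ 13 (mod 29)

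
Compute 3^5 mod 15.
By repeated squaring mod 15: 3^{1}≡3, 3^{2}≡9, 3^{4}≡6. Then 3^{5} = 3^{4+1} ≡ 6 × 3 ≡ 3 mod 15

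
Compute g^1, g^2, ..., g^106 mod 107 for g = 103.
103^1, 103^2, ..., 103^{106} mod 107: [103, 16, 43, 42, 46, 30, 94, 52, 6, 83, 96, 44, 38, 62, 73, 29, 98, 36, 70, 41, 50, 14, 51, 10, 67, 53, 2, 99, 32, 86, 84, 92, 60, 81, 104, 12, 59, 85, 88, 76, 17, 39, 58, 89, 72, 33, 82, 100, 28, 102, 20, 27, 106, 4, 91, 64, 65, 61, 77, 13, 55, 101, 24, 11, 63, 69, 45, 34, 78, 9, 71, 37, 66, 57, 93, 56, 97, 40, 54, 105, 8, 75, 21, 23, 15, 47, 26, 3, 95, 48, 22, 19, 31, 90, 68, 49, 18, 35, 74, 25, 7, 79, 5, 87, 80, 1]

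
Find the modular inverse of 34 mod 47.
Since 47 is prime, by Fermat 34^(-1) ≡ 34^{45} ≡ 18 (mod 47). Verify: 34 × 18 = 612 ≡ 1 (mod 47)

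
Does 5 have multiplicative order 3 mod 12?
Powers of 5 mod 12: 5^1≡5, 5^2≡1. Already 5^2≡1, so the order is 2 < 3. No, the actual order is 2.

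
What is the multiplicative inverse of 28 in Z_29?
Since 29 is prime, by Fermat 28^(-1) ≡ 28^{27} ≡ 28 mod 29. Verify: 28 × 28 = 784 ≡ 1 mod 29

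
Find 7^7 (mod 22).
By repeated squaring (mod 22): 7^{1}≡7, 7^{2}≡5, 7^{4}≡3. Then 7^{7} = 7^{4+2+1} ≡ 3 × 5 × 7 ≡ 17 (mod 22)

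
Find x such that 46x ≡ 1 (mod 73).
Since 73 is prime, by Fermat 46^(-1) ≡ 46^{71} ≡ 27 (mod 73). Verify: 46 × 27 = 1242 ≡ 1 (mod 73)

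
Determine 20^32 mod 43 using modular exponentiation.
By repeated squaring mod 43: 20^{1}≡20, 20^{2}≡13, 20^{4}≡40, 20^{8}≡9, 20^{16}≡38, 20^{32}≡25. So 20^{32} ≡ 25 mod 43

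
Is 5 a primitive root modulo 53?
ord_53(5) divides 52. For each prime q|52: 5^{26}≡52, 5^{4}≡42, none ≡ 1. So 5 has order 52 and is a primitive root mod 53.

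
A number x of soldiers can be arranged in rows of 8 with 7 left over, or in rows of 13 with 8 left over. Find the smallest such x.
M = 8 × 13 = 104. M₁ = 13, y₁ ≡ 5 (mod 8). M₂ = 8, y₂ ≡ 5 (mod 13). x = 7×13×5 + 8×8×5 ≡ 47 (mod 104)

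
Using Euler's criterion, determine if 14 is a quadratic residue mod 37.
By Euler's criterion: 14^{18} ≡ 36 (mod 37). Since this equals -1 (≡ 36), 14 is not a QR.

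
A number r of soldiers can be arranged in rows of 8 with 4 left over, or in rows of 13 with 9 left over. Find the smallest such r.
M = 8 × 13 = 104. M₁ = 13, y₁ ≡ 5 (mod 8). M₂ = 8, y₂ ≡ 5 (mod 13). r = 4×13×5 + 9×8×5 ≡ 100 (mod 104)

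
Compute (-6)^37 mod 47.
By repeated squaring mod 47: (-6)^{1}≡41, (-6)^{2}≡36, (-6)^{4}≡27, (-6)^{8}≡24, (-6)^{16}≡12, (-6)^{32}≡3. Then (-6)^{37} = (-6)^{32+4+1} ≡ 3 × 27 × 41 ≡ 31 mod 47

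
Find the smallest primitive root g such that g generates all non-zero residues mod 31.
g = 3. For each prime q|30: 3^{15}≡30, 3^{10}≡25, 3^{6}≡16, none ≡ 1, so ord_31(3) = 30 and 3 is a primitive root.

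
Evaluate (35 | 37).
(35/37) = 35^{18} mod 37 = -1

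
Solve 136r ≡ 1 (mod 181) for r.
Since 181 is prime, by Fermat 136^(-1) ≡ 136^{179} ≡ 4 (mod 181). Verify: 136 × 4 = 544 ≡ 1 (mod 181)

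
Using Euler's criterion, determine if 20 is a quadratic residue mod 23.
By Euler's criterion: 20^{11} ≡ 22 (mod 23). Since this equals -1 (≡ 22), 20 is not a QR.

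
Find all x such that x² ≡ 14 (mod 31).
The square roots of 14 mod 31 are 18 and 13. Verify: 18² = 324 ≡ 14 (mod 31)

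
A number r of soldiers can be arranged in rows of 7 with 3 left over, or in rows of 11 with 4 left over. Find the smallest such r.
M = 7 × 11 = 77. M₁ = 11, y₁ ≡ 2 mod 7. M₂ = 7, y₂ ≡ 8 mod 11. r = 3×11×2 + 4×7×8 ≡ 59 mod 77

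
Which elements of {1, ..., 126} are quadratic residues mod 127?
QRs mod 127: {1, 2, 4, 8, 9, 11, 13, 15, 16, 17, 18, 19, 21, 22, 25, 26, 30, 31, 32, 34, 35, 36, 37, 38, 41, 42, 44, 47, 49, 50, 52, 60, 61, 62, 64, 68, 69, 70, 71, 72, 73, 74, 76, 79, 81, 82, 84, 87, 88, 94, 98, 99, 100, 103, 104, 107, 113, 115, 117, 120, 121, 122, 124}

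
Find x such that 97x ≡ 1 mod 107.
Since 107 is prime, by Fermat 97^(-1) ≡ 97^{105} ≡ 32 mod 107. Verify: 97 × 32 = 3104 ≡ 1 mod 107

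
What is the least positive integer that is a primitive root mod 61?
g = 2. For each prime q|60: 2^{30}≡60, 2^{20}≡47, 2^{12}≡9, none ≡ 1, so ord_61(2) = 60 and 2 is a primitive root.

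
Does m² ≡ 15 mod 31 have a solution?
By Euler's criterion: 15^{15} ≡ 30 mod 31. Since this equals -1 (≡ 30), 15 is not a QR.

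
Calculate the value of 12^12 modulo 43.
By repeated squaring (mod 43): 12^{1}≡12, 12^{2}≡15, 12^{4}≡10, 12^{8}≡14. Then 12^{12} = 12^{8+4} ≡ 14 × 10 ≡ 11 (mod 43)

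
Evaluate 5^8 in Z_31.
By repeated squaring mod 31: 5^{1}≡5, 5^{2}≡25, 5^{4}≡5, 5^{8}≡25. So 5^{8} ≡ 25 mod 31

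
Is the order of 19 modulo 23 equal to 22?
Powers of 19 mod 23: 19^1≡19, 19^2≡16, 19^3≡5, 19^4≡3, 19^5≡11, 19^6≡2, 19^7≡15, 19^8≡9, 19^9≡10, 19^10≡6, 19^11≡22, 19^12≡4, 19^13≡7, 19^14≡18, 19^15≡20, 19^16≡12, 19^17≡21, 19^18≡8, 19^19≡14, 19^20≡13, 19^21≡17, 19^22≡1. First k with 19^k≡1 is k=22. Yes, ord_23(19) = 22.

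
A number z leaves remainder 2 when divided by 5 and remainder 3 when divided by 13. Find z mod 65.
M = 5 × 13 = 65. M₁ = 13, y₁ ≡ 2 mod 5. M₂ = 5, y₂ ≡ 8 mod 13. z = 2×13×2 + 3×5×8 ≡ 42 mod 65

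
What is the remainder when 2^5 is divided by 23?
By repeated squaring (mod 23): 2^{1}≡2, 2^{2}≡4, 2^{4}≡16. Then 2^{5} = 2^{4+1} ≡ 16 × 2 ≡ 9 (mod 23)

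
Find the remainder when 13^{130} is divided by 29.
By Fermat: 13^{28} ≡ 1 (mod 29). 130 = 4×28 + 18. So 13^{130} ≡ 13^{18} ≡ 25 (mod 29)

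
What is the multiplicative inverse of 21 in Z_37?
Since 37 is prime, by Fermat 21^(-1) ≡ 21^{35} ≡ 30 mod 37. Verify: 21 × 30 = 630 ≡ 1 mod 37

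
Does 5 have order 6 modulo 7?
ord_7(5) divides 6. For each prime q|6: 5^{3}≡6, 5^{2}≡4, none ≡ 1. So 5 has order 6 and is a primitive root mod 7.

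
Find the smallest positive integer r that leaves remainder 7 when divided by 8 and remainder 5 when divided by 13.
M = 8 × 13 = 104. M₁ = 13, y₁ ≡ 5 (mod 8). M₂ = 8, y₂ ≡ 5 (mod 13). r = 7×13×5 + 5×8×5 ≡ 31 (mod 104)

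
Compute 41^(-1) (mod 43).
Since 43 is prime, by Fermat 41^(-1) ≡ 41^{41} ≡ 21 (mod 43). Verify: 41 × 21 = 861 ≡ 1 (mod 43)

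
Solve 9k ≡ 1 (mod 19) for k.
Since 19 is prime, by Fermat 9^(-1) ≡ 9^{17} ≡ 17 (mod 19). Verify: 9 × 17 = 153 ≡ 1 (mod 19)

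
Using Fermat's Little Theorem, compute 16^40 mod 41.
By Fermat's Little Theorem, 16^{40} ≡ 1 (mod 41) since 41 is prime and gcd(16, 41) = 1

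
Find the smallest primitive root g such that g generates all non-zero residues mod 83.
g = 2. For each prime q|82: 2^{41}≡82, 2^{2}≡4, none ≡ 1, so ord_83(2) = 82 and 2 is a primitive root.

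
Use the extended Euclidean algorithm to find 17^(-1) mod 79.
Extended GCD: 17(14) + 79(-3) = 1. So 17^(-1) ≡ 14 (mod 79). Verify: 17 × 14 = 238 ≡ 1 (mod 79)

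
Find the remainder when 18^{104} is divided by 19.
By Fermat: 18^{18} ≡ 1 (mod 19). 104 = 5×18 + 14. So 18^{104} ≡ 18^{14} ≡ 1 (mod 19)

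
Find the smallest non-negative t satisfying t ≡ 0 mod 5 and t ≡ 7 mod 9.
M = 5 × 9 = 45. M₁ = 9, y₁ ≡ 4 mod 5. M₂ = 5, y₂ ≡ 2 mod 9. t = 0×9×4 + 7×5×2 ≡ 25 mod 45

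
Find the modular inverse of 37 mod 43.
Since 43 is prime, by Fermat 37^(-1) ≡ 37^{41} ≡ 7 (mod 43). Verify: 37 × 7 = 259 ≡ 1 (mod 43)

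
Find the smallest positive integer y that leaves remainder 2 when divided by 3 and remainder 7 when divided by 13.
M = 3 × 13 = 39. M₁ = 13, y₁ ≡ 1 mod 3. M₂ = 3, y₂ ≡ 9 mod 13. y = 2×13×1 + 7×3×9 ≡ 20 mod 39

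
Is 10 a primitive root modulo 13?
10^{6} ≡ 1 mod 13 and 6 < 12, so ord_13(10) = 6 ≠ 12 and 10 is not a primitive root.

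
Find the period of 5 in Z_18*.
Powers of 5 mod 18: 5^1≡5, 5^2≡7, 5^3≡17, 5^4≡13, 5^5≡11, 5^6≡1. ord_18(5) = 6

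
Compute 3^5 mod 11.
By repeated squaring (mod 11): 3^{1}≡3, 3^{2}≡9, 3^{4}≡4. Then 3^{5} = 3^{4+1} ≡ 4 × 3 ≡ 1 (mod 11)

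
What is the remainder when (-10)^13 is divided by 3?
Using Fermat: (-10)^{2} ≡ 1 (mod 3). 13 ≡ 1 (mod 2). So (-10)^{13} ≡ (-10)^{1} ≡ 2 (mod 3)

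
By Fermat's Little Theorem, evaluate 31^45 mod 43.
By Fermat: 31^{42} ≡ 1 mod 43. So 31^{45} = 31^{42} · 31^{3} ≡ 31^{3} ≡ 35 mod 43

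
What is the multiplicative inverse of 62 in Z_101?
Since 101 is prime, by Fermat 62^(-1) ≡ 62^{99} ≡ 44 mod 101. Verify: 62 × 44 = 2728 ≡ 1 mod 101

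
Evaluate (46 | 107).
(46/107) = 46^{53} mod 107 = -1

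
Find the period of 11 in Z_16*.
Powers of 11 mod 16: 11^1≡11, 11^2≡9, 11^3≡3, 11^4≡1. Order = 4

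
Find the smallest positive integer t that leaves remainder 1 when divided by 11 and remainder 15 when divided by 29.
M = 11 × 29 = 319. M₁ = 29, y₁ ≡ 8 (mod 11). M₂ = 11, y₂ ≡ 8 (mod 29). t = 1×29×8 + 15×11×8 ≡ 276 (mod 319)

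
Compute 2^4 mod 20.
2^{4} = 16 ≡ 16 (mod 20)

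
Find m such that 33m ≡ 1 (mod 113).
Since 113 is prime, by Fermat 33^(-1) ≡ 33^{111} ≡ 24 (mod 113). Verify: 33 × 24 = 792 ≡ 1 (mod 113)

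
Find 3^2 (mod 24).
3^{2} = 9 ≡ 9 (mod 24)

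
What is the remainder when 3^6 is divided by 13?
By repeated squaring mod 13: 3^{1}≡3, 3^{2}≡9, 3^{4}≡3. Then 3^{6} = 3^{4+2} ≡ 3 × 9 ≡ 1 mod 13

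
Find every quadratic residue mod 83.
Squares in Z_83*: {1, 3, 4, 7, 9, 10, 11, 12, 16, 17, 21, 23, 25, 26, 27, 28, 29, 30, 31, 33, 36, 37, 38, 40, 41, 44, 48, 49, 51, 59, 61, 63, 64, 65, 68, 69, 70, 75, 77, 78, 81}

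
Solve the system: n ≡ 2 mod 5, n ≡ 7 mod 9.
M = 5 × 9 = 45. M₁ = 9, y₁ ≡ 4 mod 5. M₂ = 5, y₂ ≡ 2 mod 9. n = 2×9×4 + 7×5×2 ≡ 7 mod 45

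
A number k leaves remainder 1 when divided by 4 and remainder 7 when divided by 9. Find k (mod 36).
M = 4 × 9 = 36. M₁ = 9, y₁ ≡ 1 (mod 4). M₂ = 4, y₂ ≡ 7 (mod 9). k = 1×9×1 + 7×4×7 ≡ 25 (mod 36)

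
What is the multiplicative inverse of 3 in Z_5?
Since 5 is prime, by Fermat 3^(-1) ≡ 3^{3} ≡ 2 (mod 5). Verify: 3 × 2 = 6 ≡ 1 (mod 5)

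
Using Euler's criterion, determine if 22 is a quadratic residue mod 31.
By Euler's criterion: 22^{15} ≡ 30 mod 31. Since this equals -1 (≡ 30), 22 is not a QR.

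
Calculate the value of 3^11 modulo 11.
Using Fermat: 3^{10} ≡ 1 mod 11. 11 ≡ 1 mod 10. So 3^{11} ≡ 3^{1} ≡ 3 mod 11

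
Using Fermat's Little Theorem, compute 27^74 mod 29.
By Fermat: 27^{28} ≡ 1 (mod 29). 74 = 2×28 + 18. So 27^{74} ≡ 27^{18} ≡ 13 (mod 29)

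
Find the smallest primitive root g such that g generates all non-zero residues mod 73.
g = 5. Powers: [5, 25, 52, 41, 59, 3, 15, 2, ...] generates all 72 non-zero residues.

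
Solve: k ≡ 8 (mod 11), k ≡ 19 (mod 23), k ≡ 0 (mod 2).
M = 11 × 23 × 2 = 506. M₁ = 46, y₁ ≡ 6 (mod 11). M₂ = 22, y₂ ≡ 22 (mod 23). M₃ = 253, y₃ ≡ 1 (mod 2). k = 8×46×6 + 19×22×22 + 0×253×1 ≡ 272 (mod 506)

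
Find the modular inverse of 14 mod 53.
Since 53 is prime, by Fermat 14^(-1) ≡ 14^{51} ≡ 19 mod 53. Verify: 14 × 19 = 266 ≡ 1 mod 53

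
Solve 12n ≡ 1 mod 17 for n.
Since 17 is prime, by Fermat 12^(-1) ≡ 12^{15} ≡ 10 mod 17. Verify: 12 × 10 = 120 ≡ 1 mod 17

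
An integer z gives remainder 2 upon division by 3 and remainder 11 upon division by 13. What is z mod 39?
M = 3 × 13 = 39. M₁ = 13, y₁ ≡ 1 mod 3. M₂ = 3, y₂ ≡ 9 mod 13. z = 2×13×1 + 11×3×9 ≡ 11 mod 39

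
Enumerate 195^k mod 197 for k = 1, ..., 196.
195^1, 195^2, ..., 195^{196} mod 197: [195, 4, 189, 16, 165, 64, 69, 59, 79, 39, 119, 156, 82, 33, 131, 132, 130, 134, 126, 142, 110, 174, 46, 105, 184, 26, 145, 104, 186, 22, 153, 88, 21, 155, 84, 29, 139, 116, 162, 70, 57, 83, 31, 135, 124, 146, 102, 190, 14, 169, 56, 85, 27, 143, 108, 178, 38, 121, 152, 90, 17, 163, 68, 61, 75, 47, 103, 188, 18, 161, 72, 53, 91, 15, 167, 60, 77, 43, 111, 172, 50, 97, 3, 191, 12, 173, 48, 101, 192, 10, 177, 40, 117, 160, 74, 49, 99, 196, 2, 193, 8, 181, 32, 133, 128, 138, 118, 158, 78, 41, 115, 164, 66, 65, 67, 63, 71, 55, 87, 23, 151, 92, 13, 171, 52, 93, 11, 175, 44, 109, 176, 42, 113, 168, 58, 81, 35, 127, 140, 114, 166, 62, 73, 51, 95, 7, 183, 28, 141, 112, 170, 54, 89, 19, 159, 76, 45, 107, 180, 34, 129, 136, 122, 150, 94, 9, 179, 36, 125, 144, 106, 182, 30, 137, 120, 154, 86, 25, 147, 100, 194, 6, 185, 24, 149, 96, 5, 187, 20, 157, 80, 37, 123, 148, 98, 1]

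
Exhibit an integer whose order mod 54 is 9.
7 has order 9 mod 54 since 7^{9} ≡ 1 (mod 54) and no smaller power works.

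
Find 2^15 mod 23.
By repeated squaring mod 23: 2^{1}≡2, 2^{2}≡4, 2^{4}≡16, 2^{8}≡3. Then 2^{15} = 2^{8+4+2+1} ≡ 3 × 16 × 4 × 2 ≡ 16 mod 23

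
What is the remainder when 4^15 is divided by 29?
By repeated squaring mod 29: 4^{1}≡4, 4^{2}≡16, 4^{4}≡24, 4^{8}≡25. Then 4^{15} = 4^{8+4+2+1} ≡ 25 × 24 × 16 × 4 ≡ 4 mod 29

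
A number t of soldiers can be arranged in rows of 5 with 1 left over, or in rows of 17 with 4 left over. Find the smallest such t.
M = 5 × 17 = 85. M₁ = 17, y₁ ≡ 3 (mod 5). M₂ = 5, y₂ ≡ 7 (mod 17). t = 1×17×3 + 4×5×7 ≡ 21 (mod 85)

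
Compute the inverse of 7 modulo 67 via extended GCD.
Extended GCD: 7(-19) + 67(2) = 1. So 7^(-1) ≡ -19 ≡ 48 mod 67. Verify: 7 × 48 = 336 ≡ 1 mod 67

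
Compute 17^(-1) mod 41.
Since 41 is prime, by Fermat 17^(-1) ≡ 17^{39} ≡ 29 mod 41. Verify: 17 × 29 = 493 ≡ 1 mod 41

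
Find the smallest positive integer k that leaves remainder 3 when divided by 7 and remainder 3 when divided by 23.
M = 7 × 23 = 161. M₁ = 23, y₁ ≡ 4 mod 7. M₂ = 7, y₂ ≡ 10 mod 23. k = 3×23×4 + 3×7×10 ≡ 3 mod 161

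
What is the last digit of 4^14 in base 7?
Using Fermat: 4^{6} ≡ 1 mod 7. 14 ≡ 2 mod 6. So 4^{14} ≡ 4^{2} ≡ 2 mod 7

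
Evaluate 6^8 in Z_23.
By repeated squaring (mod 23): 6^{1}≡6, 6^{2}≡13, 6^{4}≡8, 6^{8}≡18. So 6^{8} ≡ 18 (mod 23)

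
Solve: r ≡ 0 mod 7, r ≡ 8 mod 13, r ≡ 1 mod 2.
M = 7 × 13 × 2 = 182. M₁ = 26, y₁ ≡ 3 mod 7. M₂ = 14, y₂ ≡ 1 mod 13. M₃ = 91, y₃ ≡ 1 mod 2. r = 0×26×3 + 8×14×1 + 1×91×1 ≡ 21 mod 182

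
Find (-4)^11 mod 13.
By repeated squaring mod 13: (-4)^{1}≡9, (-4)^{2}≡3, (-4)^{4}≡9, (-4)^{8}≡3. Then (-4)^{11} = (-4)^{8+2+1} ≡ 3 × 3 × 9 ≡ 3 mod 13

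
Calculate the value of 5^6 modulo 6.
By repeated squaring mod 6: 5^{1}≡5, 5^{2}≡1, 5^{4}≡1. Then 5^{6} = 5^{4+2} ≡ 1 × 1 ≡ 1 mod 6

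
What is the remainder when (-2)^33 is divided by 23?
Using Fermat: (-2)^{22} ≡ 1 (mod 23). 33 ≡ 11 (mod 22). So (-2)^{33} ≡ (-2)^{11} ≡ 22 (mod 23)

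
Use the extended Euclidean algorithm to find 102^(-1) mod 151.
Extended GCD: 102(-37) + 151(25) = 1. So 102^(-1) ≡ -37 ≡ 114 (mod 151). Verify: 102 × 114 = 11628 ≡ 1 (mod 151)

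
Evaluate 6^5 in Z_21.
By repeated squaring (mod 21): 6^{1}≡6, 6^{2}≡15, 6^{4}≡15. Then 6^{5} = 6^{4+1} ≡ 15 × 6 ≡ 6 (mod 21)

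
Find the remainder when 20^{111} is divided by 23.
By Fermat: 20^{22} ≡ 1 mod 23. 111 = 5×22 + 1. So 20^{111} ≡ 20^{1} ≡ 20 mod 23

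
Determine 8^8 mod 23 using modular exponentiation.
By repeated squaring (mod 23): 8^{1}≡8, 8^{2}≡18, 8^{4}≡2, 8^{8}≡4. So 8^{8} ≡ 4 (mod 23)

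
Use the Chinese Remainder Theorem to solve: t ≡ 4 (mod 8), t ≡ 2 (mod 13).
M = 8 × 13 = 104. M₁ = 13, y₁ ≡ 5 (mod 8). M₂ = 8, y₂ ≡ 5 (mod 13). t = 4×13×5 + 2×8×5 ≡ 28 (mod 104)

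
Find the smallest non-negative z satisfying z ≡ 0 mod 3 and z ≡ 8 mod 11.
M = 3 × 11 = 33. M₁ = 11, y₁ ≡ 2 mod 3. M₂ = 3, y₂ ≡ 4 mod 11. z = 0×11×2 + 8×3×4 ≡ 30 mod 33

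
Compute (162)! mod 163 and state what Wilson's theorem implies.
(162)! mod 163 = 162. Since this equals -1 (mod 163), Wilson confirms 163 is prime.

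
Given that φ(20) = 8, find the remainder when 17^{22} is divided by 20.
By Euler: 17^{8} ≡ 1 (mod 20) since gcd(17, 20) = 1. 22 = 2×8 + 6. So 17^{22} ≡ 17^{6} ≡ 9 (mod 20)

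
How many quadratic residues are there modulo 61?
For prime 61, there are (p-1)/2 = (61-1)/2 = 30 quadratic residues (excluding 0).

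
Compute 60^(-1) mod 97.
Since 97 is prime, by Fermat 60^(-1) ≡ 60^{95} ≡ 76 mod 97. Verify: 60 × 76 = 4560 ≡ 1 mod 97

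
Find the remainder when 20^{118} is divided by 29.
By Fermat: 20^{28} ≡ 1 mod 29. 118 = 4×28 + 6. So 20^{118} ≡ 20^{6} ≡ 16 mod 29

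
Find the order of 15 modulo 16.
Powers of 15 mod 16: 15^1≡15, 15^2≡1. So the order of 15 is 2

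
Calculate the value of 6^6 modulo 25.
By repeated squaring mod 25: 6^{1}≡6, 6^{2}≡11, 6^{4}≡21. Then 6^{6} = 6^{4+2} ≡ 21 × 11 ≡ 6 mod 25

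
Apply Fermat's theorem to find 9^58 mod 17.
By Fermat: 9^{16} ≡ 1 mod 17. 58 = 3×16 + 10. So 9^{58} ≡ 9^{10} ≡ 13 mod 17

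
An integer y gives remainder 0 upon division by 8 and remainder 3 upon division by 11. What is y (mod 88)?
M = 8 × 11 = 88. M₁ = 11, y₁ ≡ 3 (mod 8). M₂ = 8, y₂ ≡ 7 (mod 11). y = 0×11×3 + 3×8×7 ≡ 80 (mod 88)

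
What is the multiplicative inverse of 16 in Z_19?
Since 19 is prime, by Fermat 16^(-1) ≡ 16^{17} ≡ 6 (mod 19). Verify: 16 × 6 = 96 ≡ 1 (mod 19)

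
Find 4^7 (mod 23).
By repeated squaring (mod 23): 4^{1}≡4, 4^{2}≡16, 4^{4}≡3. Then 4^{7} = 4^{4+2+1} ≡ 3 × 16 × 4 ≡ 8 (mod 23)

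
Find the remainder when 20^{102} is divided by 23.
By Fermat: 20^{22} ≡ 1 (mod 23). 102 = 4×22 + 14. So 20^{102} ≡ 20^{14} ≡ 4 (mod 23)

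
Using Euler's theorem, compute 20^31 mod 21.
By Euler: 20^{12} ≡ 1 (mod 21) since gcd(20, 21) = 1. 31 = 2×12 + 7. So 20^{31} ≡ 20^{7} ≡ 20 (mod 21)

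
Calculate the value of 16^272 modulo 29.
Using Fermat: 16^{28} ≡ 1 (mod 29). 272 ≡ 20 (mod 28). So 16^{272} ≡ 16^{20} ≡ 20 (mod 29)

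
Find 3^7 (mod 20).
By repeated squaring (mod 20): 3^{1}≡3, 3^{2}≡9, 3^{4}≡1. Then 3^{7} = 3^{4+2+1} ≡ 1 × 9 × 3 ≡ 7 (mod 20)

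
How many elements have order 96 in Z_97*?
Number of primitive roots mod 97 = φ(p-1) = φ(96) = 32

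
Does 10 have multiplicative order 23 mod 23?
Powers of 10 mod 23: 10^1≡10, 10^2≡8, 10^3≡11, 10^4≡18, 10^5≡19, 10^6≡6, 10^7≡14, 10^8≡2, 10^9≡20, 10^10≡16, 10^11≡22, 10^12≡13, 10^13≡15, 10^14≡12, 10^15≡5, 10^16≡4, 10^17≡17, 10^18≡9, 10^19≡21, 10^20≡3, 10^21≡7, 10^22≡1. Already 10^22≡1, so the order is 22 < 23. No, the actual order is 22.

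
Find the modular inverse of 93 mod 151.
Since 151 is prime, by Fermat 93^(-1) ≡ 93^{149} ≡ 13 (mod 151). Verify: 93 × 13 = 1209 ≡ 1 (mod 151)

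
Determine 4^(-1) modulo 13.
Since 13 is prime, by Fermat 4^(-1) ≡ 4^{11} ≡ 10 (mod 13). Verify: 4 × 10 = 40 ≡ 1 (mod 13)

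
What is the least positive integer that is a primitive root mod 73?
g = 5. For each prime q|72: 5^{36}≡72, 5^{24}≡8, none ≡ 1, so ord_73(5) = 72 and 5 is a primitive root.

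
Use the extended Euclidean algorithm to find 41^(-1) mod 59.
Extended GCD: 41(-23) + 59(16) = 1. So 41^(-1) ≡ -23 ≡ 36 (mod 59). Verify: 41 × 36 = 1476 ≡ 1 (mod 59)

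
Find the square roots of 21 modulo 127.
The square roots of 21 mod 127 are 104 and 23. Verify: 104² = 10816 ≡ 21 mod 127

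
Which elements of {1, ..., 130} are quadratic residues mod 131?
Squares in Z_131*: {1, 3, 4, 5, 7, 9, 11, 12, 13, 15, 16, 20, 21, 25, 27, 28, 33, 34, 35, 36, 38, 39, 41, 43, 44, 45, 46, 48, 49, 52, 53, 55, 58, 59, 60, 61, 62, 63, 64, 65, 74, 75, 77, 80, 81, 84, 89, 91, 94, 99, 100, 101, 102, 105, 107, 108, 109, 112, 113, 114, 117, 121, 123, 125, 129}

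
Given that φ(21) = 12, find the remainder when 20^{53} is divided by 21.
By Euler: 20^{12} ≡ 1 mod 21 since gcd(20, 21) = 1. 53 = 4×12 + 5. So 20^{53} ≡ 20^{5} ≡ 20 mod 21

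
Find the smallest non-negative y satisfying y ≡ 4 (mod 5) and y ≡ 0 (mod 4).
M = 5 × 4 = 20. M₁ = 4, y₁ ≡ 4 (mod 5). M₂ = 5, y₂ ≡ 1 (mod 4). y = 4×4×4 + 0×5×1 ≡ 4 (mod 20)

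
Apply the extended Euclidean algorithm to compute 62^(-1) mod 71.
Extended GCD: 62(-8) + 71(7) = 1. So 62^(-1) ≡ -8 ≡ 63 mod 71. Verify: 62 × 63 = 3906 ≡ 1 mod 71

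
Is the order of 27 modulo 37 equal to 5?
Powers of 27 mod 37: 27^1≡27, 27^2≡26, 27^3≡36, 27^4≡10, 27^5≡11, 27^6≡1. 27^5≡11≢1, so ord ≠ 5. No, the actual order is 6.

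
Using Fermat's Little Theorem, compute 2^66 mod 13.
By Fermat: 2^{12} ≡ 1 mod 13. 66 = 5×12 + 6. So 2^{66} ≡ 2^{6} ≡ 12 mod 13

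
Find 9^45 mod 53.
By repeated squaring mod 53: 9^{1}≡9, 9^{2}≡28, 9^{4}≡42, 9^{8}≡15, 9^{16}≡13, 9^{32}≡10. Then 9^{45} = 9^{32+8+4+1} ≡ 10 × 15 × 42 × 9 ≡ 43 mod 53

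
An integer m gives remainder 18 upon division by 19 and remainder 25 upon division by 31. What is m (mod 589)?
M = 19 × 31 = 589. M₁ = 31, y₁ ≡ 8 (mod 19). M₂ = 19, y₂ ≡ 18 (mod 31). m = 18×31×8 + 25×19×18 ≡ 56 (mod 589)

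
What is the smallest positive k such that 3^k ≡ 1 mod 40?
Powers of 3 mod 40: 3^1≡3, 3^2≡9, 3^3≡27, 3^4≡1. So the order of 3 is 4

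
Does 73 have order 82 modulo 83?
ord_83(73) divides 82. For each prime q|82: 73^{41}≡82, 73^{2}≡17, none ≡ 1. So 73 has order 82 and is a primitive root mod 83.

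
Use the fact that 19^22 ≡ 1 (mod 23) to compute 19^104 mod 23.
By Fermat: 19^{22} ≡ 1 (mod 23). 104 = 4×22 + 16. So 19^{104} ≡ 19^{16} ≡ 12 (mod 23)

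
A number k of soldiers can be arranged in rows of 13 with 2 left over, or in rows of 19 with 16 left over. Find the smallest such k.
M = 13 × 19 = 247. M₁ = 19, y₁ ≡ 11 mod 13. M₂ = 13, y₂ ≡ 3 mod 19. k = 2×19×11 + 16×13×3 ≡ 54 mod 247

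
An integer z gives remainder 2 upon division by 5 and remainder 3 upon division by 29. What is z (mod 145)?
M = 5 × 29 = 145. M₁ = 29, y₁ ≡ 4 (mod 5). M₂ = 5, y₂ ≡ 6 (mod 29). z = 2×29×4 + 3×5×6 ≡ 32 (mod 145)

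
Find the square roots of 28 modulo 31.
The square roots of 28 mod 31 are 20 and 11. Verify: 20² = 400 ≡ 28 mod 31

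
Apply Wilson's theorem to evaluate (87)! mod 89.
(88)! = (87)! × (88) ≡ -1 mod 89. So (87)! ≡ -1 × (88)^(-1) ≡ (-1)×(-1) = 1 mod 89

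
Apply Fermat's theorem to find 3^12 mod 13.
By Fermat's Little Theorem, 3^{12} ≡ 1 mod 13 since 13 is prime and gcd(3, 13) = 1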